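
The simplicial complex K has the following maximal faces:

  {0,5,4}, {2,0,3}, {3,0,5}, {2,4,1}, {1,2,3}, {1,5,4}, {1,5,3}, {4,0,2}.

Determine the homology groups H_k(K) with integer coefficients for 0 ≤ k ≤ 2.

Order the vertices as 0 < 1 < 2 < 3 < 4 < 5. Listing each simplex with vertices in this order, K has dimension 2 with simplices:

  0-simplices (6): [0], [1], [2], [3], [4], [5]
  1-simplices (12): [0,2], [0,3], [0,4], [0,5], [1,2], [1,3], [1,4], [1,5], [2,3], [2,4], [3,5], [4,5]
  2-simplices (8): [0,2,3], [0,2,4], [0,3,5], [0,4,5], [1,2,3], [1,2,4], [1,3,5], [1,4,5]

so the chain groups are C_0 ≅ Z^6, C_1 ≅ Z^12, C_2 ≅ Z^8.

The boundary map ∂_1: C_1 → C_0 sends each edge [p,q] (with p < q) to q − p.
The 6×12 boundary matrix has rank 5 and Smith normal form diag(1,1,1,1,1).

∂_2: C_2 → C_1 maps a triangle to the signed sum of its edges. For instance
  ∂[0,3,5] = [3,5] − [0,5] + [0,3],
  ∂[1,2,4] = [2,4] − [1,4] + [1,2].
As a 12×8 matrix over Z this has rank 7, with invariant factors (1,1,1,1,1,1,1).

Reading off H_k = ker ∂_k / im ∂_{k+1}:

  H_0: rank C_0 − rank ∂_1 = 6 − 5 = 1, and the invariant factors of ∂_1 are all 1, so H_0 ≅ Z.
  H_1: rank ker ∂_1 − rank ∂_2 = (12 − 5) − 7 = 0, and the invariant factors of ∂_2 are all 1, so H_1 ≅ 0.
  H_2: rank ker ∂_2 − rank ∂_3 = (8 − 7) − 0 = 1, and there is no ∂_3, so H_2 ≅ Z.

As a check, the Euler characteristic is 6 − 12 + 8 = 2, which agrees with 1 − 0 + 1 = 2.

H_0 ≅ Z,  H_1 = 0,  H_2 ≅ Z.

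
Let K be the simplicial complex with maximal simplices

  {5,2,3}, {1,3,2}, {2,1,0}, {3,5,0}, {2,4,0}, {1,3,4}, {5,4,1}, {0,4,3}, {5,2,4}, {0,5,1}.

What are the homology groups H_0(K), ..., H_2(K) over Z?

Take the total order 0 < 1 < 2 < 3 < 4 < 5 on the vertex set. Then K (dimension 2) consists of the simplices:

  0-simplices (6): [0], [1], [2], [3], [4], [5]
  1-simplices (15): [0,1], [0,2], [0,3], [0,4], [0,5], [1,2], [1,3], [1,4], [1,5], [2,3], [2,4], [2,5], [3,4], [3,5], [4,5]
  2-simplices (10): [0,1,2], [0,1,5], [0,2,4], [0,3,4], [0,3,5], [1,2,3], [1,3,4], [1,4,5], [2,3,5], [2,4,5]

giving chain groups C_0 ≅ Z^6, C_1 ≅ Z^15, C_2 ≅ Z^10.

The boundary map ∂_1: C_1 → C_0 is given by ∂[p,q] = [q] − [p]. For instance
  ∂[0,5] = [5] − [0].
The resulting 6×15 matrix has rank 5, and its Smith normal form has invariant factors (1,1,1,1,1).

Boundary ∂_2: C_2 → C_1 sends each 2-simplex [p,q,r] to [q,r] − [p,r] + [p,q]. For instance
  ∂[0,3,5] = [3,5] − [0,5] + [0,3],
  ∂[1,4,5] = [4,5] − [1,5] + [1,4].
As a 15×10 matrix over Z this has rank 10, with invariant factors (1,1,1,1,1,1,1,1,1,2).

Now H_k = ker ∂_k / im ∂_{k+1}, so:

  H_0: rank C_0 − rank ∂_1 = 6 − 5 = 1, and the invariant factors of ∂_1 are all 1, so H_0 ≅ Z.
  H_1: rank ker ∂_1 − rank ∂_2 = (15 − 5) − 10 = 0, and ∂_2 has invariant factor 2 > 1, so H_1 ≅ Z/2.
  H_2: rank ker ∂_2 − rank ∂_3 = (10 − 10) − 0 = 0, and there is no ∂_3, so H_2 ≅ 0.

As a check, the Euler characteristic is 6 − 15 + 10 = 1, which agrees with 1 − 0 + 0 = 1.

H_0 ≅ Z,  H_1 ≅ Z/2,  H_2 = 0.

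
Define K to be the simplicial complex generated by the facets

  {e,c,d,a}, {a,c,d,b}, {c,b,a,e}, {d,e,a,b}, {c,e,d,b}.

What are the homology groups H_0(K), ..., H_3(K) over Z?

H_0 ≅ Z,  H_1 = 0,  H_2 = 0,  H_3 ≅ Z.

Order the vertices as a < b < c < d < e. Listing each simplex with vertices in this order, K has dimension 3 with simplices:

  0-simplices (5): a, b, c, d, e
  1-simplices (10): ab, ac, ad, ae, bc, bd, be, cd, ce, de
  2-simplices (10): abc, abd, abe, acd, ace, ade, bcd, bce, bde, cde
  3-simplices (5): abcd, abce, abde, acde, bcde

giving chain groups C_0 ≅ Z^5, C_1 ≅ Z^10, C_2 ≅ Z^10, C_3 ≅ Z^5.

∂_1: C_1 → C_0 maps an edge to its endpoints' difference, ∂[p,q] = q − p. For instance
  ∂ae = e − a.
The 5×10 boundary matrix has rank 4 and Smith normal form diag(1,1,1,1).

∂_2: C_2 → C_1 sends each 2-simplex [p,q,r] to [q,r] − [p,r] + [p,q]. For instance
  ∂bce = ce − be + bc,
  ∂cde = de − ce + cd.
The 10×10 boundary matrix has rank 6 and Smith normal form diag(1,1,1,1,1,1).

∂_3: C_3 → C_2 sends each 3-simplex σ to the alternating sum Σ_i (−1)^i (σ with its i-th vertex removed). For instance
  ∂abce = bce − ace + abe − abc,
  ∂abde = bde − ade + abe − abd.
As a 10×5 matrix over Z this has rank 4, with invariant factors (1,1,1,1).

Computing H_k = (kernel of ∂_k) / (image of ∂_{k+1}):

  H_0: rank C_0 − rank ∂_1 = 5 − 4 = 1, and the invariant factors of ∂_1 are all 1, so H_0 = Z.
  H_1: rank ker ∂_1 − rank ∂_2 = (10 − 4) − 6 = 0, and the invariant factors of ∂_2 are all 1, so H_1 = 0.
  H_2: rank ker ∂_2 − rank ∂_3 = (10 − 6) − 4 = 0, and the invariant factors of ∂_3 are all 1, so H_2 = 0.
  H_3: rank ker ∂_3 − rank ∂_4 = (5 − 4) − 0 = 1, and there is no ∂_4, so H_3 = Z.

(K is a triangulation of the 3-sphere S^3.)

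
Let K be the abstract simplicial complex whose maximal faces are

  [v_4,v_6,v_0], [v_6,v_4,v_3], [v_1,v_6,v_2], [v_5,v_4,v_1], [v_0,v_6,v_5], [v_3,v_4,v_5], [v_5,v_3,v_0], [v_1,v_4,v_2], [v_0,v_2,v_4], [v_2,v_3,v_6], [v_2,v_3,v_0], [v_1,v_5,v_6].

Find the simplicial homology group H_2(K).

H_2 = 0.

K has 7 vertices, 18 edges, 12 triangles.
rank ∂_2 = 12, rank ∂_3 = 0 ⇒ b_2 = 12 − 12 − 0 = 0. So H_2 ≅ 0.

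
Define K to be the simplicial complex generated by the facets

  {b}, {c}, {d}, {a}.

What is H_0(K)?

H_0 ≅ Z^4.

Take the total order a < b < c < d on the vertex set. Then K (dimension 0) consists of the simplices:

  0-simplices (4): a, b, c, d

Hence C_0 ≅ Z^4.

From H_k ≅ ker(∂_k) / im(∂_{k+1}) we obtain:

  H_0: rank C_0 − rank ∂_1 = 4 − 0 = 4, and there is no ∂_1, so H_0 ≅ Z^4.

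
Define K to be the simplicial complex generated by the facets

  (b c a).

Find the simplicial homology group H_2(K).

Take the total order a < b < c on the vertex set. Then K (dimension 2) consists of the simplices:

  0-simplices (3): a, b, c
  1-simplices (3): ab, ac, bc
  2-simplices (1): abc

giving chain groups C_0 ≅ Z^3, C_1 ≅ Z^3, C_2 ≅ Z^1.

∂_1: C_1 → C_0 sends each edge [p,q] (with p < q) to q − p.
The resulting 3×3 matrix has rank 2, and its Smith normal form has invariant factors (1,1).

Boundary ∂_2: C_2 → C_1 sends each 2-simplex [p,q,r] to [q,r] − [p,r] + [p,q]. For instance
  ∂abc = bc − ac + ab.
The resulting 3×1 matrix has rank 1, and its Smith normal form has invariant factors (1).

From H_k ≅ ker(∂_k) / im(∂_{k+1}) we obtain:

  H_2: rank ker ∂_2 − rank ∂_3 = (1 − 1) − 0 = 0, and there is no ∂_3, so H_2 ≅ 0.

(K is a triangulation of the 2-simplex.)

H_2 ≅ 0.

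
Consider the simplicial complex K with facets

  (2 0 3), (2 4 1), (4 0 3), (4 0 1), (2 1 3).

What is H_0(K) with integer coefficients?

Take the total order 0 < 1 < 2 < 3 < 4 on the vertex set. Then K (dimension 2) consists of the simplices:

  0-simplices (5): [0], [1], [2], [3], [4]
  1-simplices (10): [0,1], [0,2], [0,3], [0,4], [1,2], [1,3], [1,4], [2,3], [2,4], [3,4]
  2-simplices (5): [0,1,4], [0,2,3], [0,3,4], [1,2,3], [1,2,4]

so the chain groups are C_0 ≅ Z^5, C_1 ≅ Z^10, C_2 ≅ Z^5.

∂_1: C_1 → C_0 maps an edge to its endpoints' difference, ∂[p,q] = q − p. For instance
  ∂[2,3] = [3] − [2].
As a 5×10 matrix over Z this has rank 4, with invariant factors (1,1,1,1).

Boundary ∂_2: C_2 → C_1 maps a triangle to the signed sum of its edges. For instance
  ∂[0,3,4] = [3,4] − [0,4] + [0,3],
  ∂[1,2,4] = [2,4] − [1,4] + [1,2].
This gives a 10×5 integer matrix of rank 5; reducing to Smith normal form yields diagonal entries (1,1,1,1,1).

From H_k ≅ ker(∂_k) / im(∂_{k+1}) we obtain:

  H_0: rank C_0 − rank ∂_1 = 5 − 4 = 1, and the invariant factors of ∂_1 are all 1, so H_0 ≅ Z.

H_0 = Z.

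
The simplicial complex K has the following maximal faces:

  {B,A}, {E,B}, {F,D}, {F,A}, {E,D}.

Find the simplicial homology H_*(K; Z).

H_0 = Z,  H_1 = Z.

Take the total order A < B < D < E < F on the vertex set. Then K (dimension 1) consists of the simplices:

  0-simplices (5): A, B, D, E, F
  1-simplices (5): AB, AF, BE, DE, DF

so the chain groups are C_0 ≅ Z^5, C_1 ≅ Z^5.

Boundary ∂_1: C_1 → C_0 sends each edge [p,q] (with p < q) to q − p. For instance
  ∂DF = F − D.
The resulting 5×5 matrix has rank 4, and its Smith normal form has invariant factors (1,1,1,1).

Reading off H_k = ker ∂_k / im ∂_{k+1}:

  H_0: rank C_0 − rank ∂_1 = 5 − 4 = 1, and the invariant factors of ∂_1 are all 1, so H_0 ≅ Z.
  H_1: rank ker ∂_1 − rank ∂_2 = (5 − 4) − 0 = 1, and there is no ∂_2, so H_1 ≅ Z.

As a check, the Euler characteristic is 5 − 5 = 0, which agrees with 1 − 1 = 0.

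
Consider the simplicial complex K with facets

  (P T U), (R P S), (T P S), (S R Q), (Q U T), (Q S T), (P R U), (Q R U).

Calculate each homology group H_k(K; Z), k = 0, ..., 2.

Order the vertices as P < Q < R < S < T < U. Listing each simplex with vertices in this order, K has dimension 2 with simplices:

  0-simplices (6): P, Q, R, S, T, U
  1-simplices (12): PR, PS, PT, PU, QR, QS, QT, QU, RS, RU, ST, TU
  2-simplices (8): PRS, PRU, PST, PTU, QRS, QRU, QST, QTU

so the chain groups are C_0 ≅ Z^6, C_1 ≅ Z^12, C_2 ≅ Z^8.

The boundary map ∂_1: C_1 → C_0 is given by ∂[p,q] = [q] − [p].
The resulting 6×12 matrix has rank 5, and its Smith normal form has invariant factors (1,1,1,1,1).

The boundary map ∂_2: C_2 → C_1 sends each 2-simplex [p,q,r] to [q,r] − [p,r] + [p,q]. For instance
  ∂QTU = TU − QU + QT,
  ∂QRS = RS − QS + QR.
As a 12×8 matrix over Z this has rank 7, with invariant factors (1,1,1,1,1,1,1).

From H_k ≅ ker(∂_k) / im(∂_{k+1}) we obtain:

  H_0: rank C_0 − rank ∂_1 = 6 − 5 = 1, and the invariant factors of ∂_1 are all 1, so H_0 = Z.
  H_1: rank ker ∂_1 − rank ∂_2 = (12 − 5) − 7 = 0, and the invariant factors of ∂_2 are all 1, so H_1 = 0.
  H_2: rank ker ∂_2 − rank ∂_3 = (8 − 7) − 0 = 1, and there is no ∂_3, so H_2 = Z.

(K is a triangulation of the 2-sphere S^2.)

H_0 ≅ Z,  H_1 = 0,  H_2 ≅ Z.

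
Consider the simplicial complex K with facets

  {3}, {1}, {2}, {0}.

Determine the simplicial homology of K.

H_0 ≅ Z^4.

Fix the vertex order 0 < 1 < 2 < 3 and write every simplex with vertices in increasing order. Then dim K = 0 and the simplices of K are:

  0-simplices (4): [0], [1], [2], [3]

Hence C_0 ≅ Z^4.

Computing H_k = (kernel of ∂_k) / (image of ∂_{k+1}):

  H_0: rank C_0 − rank ∂_1 = 4 − 0 = 4, and there is no ∂_1, so H_0 = Z^4.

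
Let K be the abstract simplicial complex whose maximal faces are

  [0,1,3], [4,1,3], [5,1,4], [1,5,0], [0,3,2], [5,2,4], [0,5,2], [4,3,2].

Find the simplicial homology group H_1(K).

H_1 = 0.

Order the vertices as 0 < 1 < 2 < 3 < 4 < 5. Listing each simplex with vertices in this order, K has dimension 2 with simplices:

  0-simplices (6): [0], [1], [2], [3], [4], [5]
  1-simplices (12): [0,1], [0,2], [0,3], [0,5], [1,3], [1,4], [1,5], [2,3], [2,4], [2,5], [3,4], [4,5]
  2-simplices (8): [0,1,3], [0,1,5], [0,2,3], [0,2,5], [1,3,4], [1,4,5], [2,3,4], [2,4,5]

so the chain groups are C_0 ≅ Z^6, C_1 ≅ Z^12, C_2 ≅ Z^8.

∂_1: C_1 → C_0 is given by ∂[p,q] = [q] − [p]. For instance
  ∂[0,3] = [3] − [0].
The 6×12 boundary matrix has rank 5 and Smith normal form diag(1,1,1,1,1).

The boundary map ∂_2: C_2 → C_1 sends each 2-simplex [p,q,r] to [q,r] − [p,r] + [p,q]. For instance
  ∂[2,4,5] = [4,5] − [2,5] + [2,4],
  ∂[0,2,3] = [2,3] − [0,3] + [0,2].
The 12×8 boundary matrix has rank 7 and Smith normal form diag(1,1,1,1,1,1,1).

Computing H_k = (kernel of ∂_k) / (image of ∂_{k+1}):

  H_1: rank ker ∂_1 − rank ∂_2 = (12 − 5) − 7 = 0, and the invariant factors of ∂_2 are all 1, so H_1 ≅ 0.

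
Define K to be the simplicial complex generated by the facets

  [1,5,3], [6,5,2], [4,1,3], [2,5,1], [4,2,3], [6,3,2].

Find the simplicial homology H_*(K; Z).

H_0 = Z,  H_1 = Z,  H_2 = 0.

Order the vertices as 1 < 2 < 3 < 4 < 5 < 6. Listing each simplex with vertices in this order, K has dimension 2 with simplices:

  0-simplices (6): [1], [2], [3], [4], [5], [6]
  1-simplices (12): [1,2], [1,3], [1,4], [1,5], [2,3], [2,4], [2,5], [2,6], [3,4], [3,5], [3,6], [5,6]
  2-simplices (6): [1,2,5], [1,3,4], [1,3,5], [2,3,4], [2,3,6], [2,5,6]

giving chain groups C_0 ≅ Z^6, C_1 ≅ Z^12, C_2 ≅ Z^6.

The boundary map ∂_1: C_1 → C_0 is given by ∂[p,q] = [q] − [p]. For instance
  ∂[1,2] = [2] − [1].
The resulting 6×12 matrix has rank 5, and its Smith normal form has invariant factors (1,1,1,1,1).

The boundary map ∂_2: C_2 → C_1 maps a triangle to the signed sum of its edges. For instance
  ∂[2,3,4] = [3,4] − [2,4] + [2,3],
  ∂[2,5,6] = [5,6] − [2,6] + [2,5].
As a 12×6 matrix over Z this has rank 6, with invariant factors (1,1,1,1,1,1).

Computing H_k = (kernel of ∂_k) / (image of ∂_{k+1}):

  H_0: rank C_0 − rank ∂_1 = 6 − 5 = 1, and the invariant factors of ∂_1 are all 1, so H_0 ≅ Z.
  H_1: rank ker ∂_1 − rank ∂_2 = (12 − 5) − 6 = 1, and the invariant factors of ∂_2 are all 1, so H_1 ≅ Z.
  H_2: rank ker ∂_2 − rank ∂_3 = (6 − 6) − 0 = 0, and there is no ∂_3, so H_2 ≅ 0.

As a check, the Euler characteristic is 6 − 12 + 6 = 0, which agrees with 1 − 1 + 0 = 0.
(K is a triangulation of the cylinder S^1 x I.)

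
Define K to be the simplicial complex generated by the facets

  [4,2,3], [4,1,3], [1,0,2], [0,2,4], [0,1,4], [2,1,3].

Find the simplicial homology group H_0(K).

H_0 = Z.

K has 5 vertices, 9 edges, 6 triangles.
rank ∂_0 = 0, rank ∂_1 = 4 ⇒ b_0 = 5 − 0 − 4 = 1; all invariant factors of ∂_1 are 1 so no torsion. So H_0 = Z.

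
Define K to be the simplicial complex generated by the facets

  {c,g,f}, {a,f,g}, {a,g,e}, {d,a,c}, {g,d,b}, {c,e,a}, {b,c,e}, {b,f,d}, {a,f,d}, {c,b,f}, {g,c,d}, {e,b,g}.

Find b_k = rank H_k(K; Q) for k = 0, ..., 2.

b_0 = 1, b_1 = 0, b_2 = 0.

Fix the vertex order a < b < c < d < e < f < g and write every simplex with vertices in increasing order. Then dim K = 2 and the simplices of K are:

  0-simplices (7): a, b, c, d, e, f, g
  1-simplices (18): ac, ad, ae, af, ag, bc, bd, be, bf, bg, cd, ce, cf, cg, df, dg, eg, fg
  2-simplices (12): acd, ace, adf, aeg, afg, bce, bcf, bdf, bdg, beg, cdg, cfg

so the chain groups are C_0 ≅ Z^7, C_1 ≅ Z^18, C_2 ≅ Z^12.

Boundary ∂_1: C_1 → C_0 maps an edge to its endpoints' difference, ∂[p,q] = q − p. For instance
  ∂bg = g − b.
This gives a 7×18 integer matrix of rank 6; reducing to Smith normal form yields diagonal entries (1,1,1,1,1,1).

∂_2: C_2 → C_1 acts by ∂[p,q,r] = [q,r] − [p,r] + [p,q]. For instance
  ∂cdg = dg − cg + cd,
  ∂cfg = fg − cg + cf.
The 18×12 boundary matrix has rank 12 and Smith normal form diag(1,1,1,1,1,1,1,1,1,1,1,2).

Computing H_k = (kernel of ∂_k) / (image of ∂_{k+1}):

  H_0: rank C_0 − rank ∂_1 = 7 − 6 = 1, and the invariant factors of ∂_1 are all 1, so H_0 ≅ Z.
  H_1: rank ker ∂_1 − rank ∂_2 = (18 − 6) − 12 = 0, and ∂_2 has invariant factor 2 > 1, so H_1 ≅ Z/2Z.
  H_2: rank ker ∂_2 − rank ∂_3 = (12 − 12) − 0 = 0, and there is no ∂_3, so H_2 ≅ 0.

As a check, the Euler characteristic is 7 − 18 + 12 = 1, which agrees with 1 − 0 + 0 = 1.
(K is a triangulation of the real projective plane RP^2.)

Hence the Betti numbers are b_0 = 1, b_1 = 0, b_2 = 0.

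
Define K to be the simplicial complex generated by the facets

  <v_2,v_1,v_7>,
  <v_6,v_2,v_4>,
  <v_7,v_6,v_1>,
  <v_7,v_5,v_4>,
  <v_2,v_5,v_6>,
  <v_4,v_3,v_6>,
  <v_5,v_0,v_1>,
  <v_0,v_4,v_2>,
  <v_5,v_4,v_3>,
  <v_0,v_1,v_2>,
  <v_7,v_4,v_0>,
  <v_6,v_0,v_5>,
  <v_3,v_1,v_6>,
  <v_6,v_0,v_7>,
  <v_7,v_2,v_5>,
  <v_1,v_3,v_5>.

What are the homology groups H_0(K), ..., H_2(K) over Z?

Fix the vertex order v_0 < v_1 < v_2 < v_3 < v_4 < v_5 < v_6 < v_7 and write every simplex with vertices in increasing order. Then dim K = 2 and the simplices of K are:

  0-simplices (8): [v_0], [v_1], [v_2], [v_3], [v_4], [v_5], [v_6], [v_7]
  1-simplices (24): (24 of them)
  2-simplices (16): (16 of them)

so the chain groups are C_0 ≅ Z^8, C_1 ≅ Z^24, C_2 ≅ Z^16.

Boundary ∂_1: C_1 → C_0 is given by ∂[p,q] = [q] − [p]. For instance
  ∂[v_2,v_6] = [v_6] − [v_2].
The resulting 8×24 matrix has rank 7, and its Smith normal form has invariant factors (1,1,1,1,1,1,1).

The boundary map ∂_2: C_2 → C_1 acts by ∂[p,q,r] = [q,r] − [p,r] + [p,q]. For instance
  ∂[v_0,v_5,v_6] = [v_5,v_6] − [v_0,v_6] + [v_0,v_5],
  ∂[v_0,v_6,v_7] = [v_6,v_7] − [v_0,v_7] + [v_0,v_6].
The 24×16 boundary matrix has rank 15 and Smith normal form diag(1,1,1,1,1,1,1,1,1,1,1,1,1,1,1).

Reading off H_k = ker ∂_k / im ∂_{k+1}:

  H_0: rank C_0 − rank ∂_1 = 8 − 7 = 1, and the invariant factors of ∂_1 are all 1, so H_0 ≅ Z.
  H_1: rank ker ∂_1 − rank ∂_2 = (24 − 7) − 15 = 2, and the invariant factors of ∂_2 are all 1, so H_1 ≅ Z^2.
  H_2: rank ker ∂_2 − rank ∂_3 = (16 − 15) − 0 = 1, and there is no ∂_3, so H_2 ≅ Z.

H_0 ≅ Z,  H_1 ≅ Z^2,  H_2 ≅ Z.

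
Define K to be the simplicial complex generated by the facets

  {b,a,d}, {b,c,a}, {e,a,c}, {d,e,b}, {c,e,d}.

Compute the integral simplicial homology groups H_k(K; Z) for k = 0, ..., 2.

H_0 = Z,  H_1 = Z,  H_2 = 0.

Take the total order a < b < c < d < e on the vertex set. Then K (dimension 2) consists of the simplices:

  0-simplices (5): a, b, c, d, e
  1-simplices (10): ab, ac, ad, ae, bc, bd, be, cd, ce, de
  2-simplices (5): abc, abd, ace, bde, cde

so the chain groups are C_0 ≅ Z^5, C_1 ≅ Z^10, C_2 ≅ Z^5.

The boundary map ∂_1: C_1 → C_0 is given by ∂[p,q] = [q] − [p].
As a 5×10 matrix over Z this has rank 4, with invariant factors (1,1,1,1).

∂_2: C_2 → C_1 sends each 2-simplex [p,q,r] to [q,r] − [p,r] + [p,q]. For instance
  ∂ace = ce − ae + ac,
  ∂abc = bc − ac + ab.
This gives a 10×5 integer matrix of rank 5; reducing to Smith normal form yields diagonal entries (1,1,1,1,1).

Computing H_k = (kernel of ∂_k) / (image of ∂_{k+1}):

  H_0: rank C_0 − rank ∂_1 = 5 − 4 = 1, and the invariant factors of ∂_1 are all 1, so H_0 ≅ Z.
  H_1: rank ker ∂_1 − rank ∂_2 = (10 − 4) − 5 = 1, and the invariant factors of ∂_2 are all 1, so H_1 ≅ Z.
  H_2: rank ker ∂_2 − rank ∂_3 = (5 − 5) − 0 = 0, and there is no ∂_3, so H_2 ≅ 0.

As a check, the Euler characteristic is 5 − 10 + 5 = 0, which agrees with 1 − 1 + 0 = 0.
(K is a triangulation of the Möbius band.)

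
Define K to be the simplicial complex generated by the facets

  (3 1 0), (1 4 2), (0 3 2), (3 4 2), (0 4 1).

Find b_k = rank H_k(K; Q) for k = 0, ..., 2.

b_0 = 1, b_1 = 1, b_2 = 0.

We work with the vertex ordering 0 < 1 < 2 < 3 < 4. The simplices of K, each written with vertices in increasing order, are:

  0-simplices (5): [0], [1], [2], [3], [4]
  1-simplices (10): [0,1], [0,2], [0,3], [0,4], [1,2], [1,3], [1,4], [2,3], [2,4], [3,4]
  2-simplices (5): [0,1,3], [0,1,4], [0,2,3], [1,2,4], [2,3,4]

Hence C_0 ≅ Z^5, C_1 ≅ Z^10, C_2 ≅ Z^5.

∂_1: C_1 → C_0 is given by ∂[p,q] = [q] − [p]. For instance
  ∂[2,3] = [3] − [2].
The 5×10 boundary matrix has rank 4 and Smith normal form diag(1,1,1,1).

∂_2: C_2 → C_1 maps a triangle to the signed sum of its edges. For instance
  ∂[0,1,3] = [1,3] − [0,3] + [0,1],
  ∂[0,2,3] = [2,3] − [0,3] + [0,2].
As a 10×5 matrix over Z this has rank 5, with invariant factors (1,1,1,1,1).

Computing H_k = (kernel of ∂_k) / (image of ∂_{k+1}):

  H_0: rank C_0 − rank ∂_1 = 5 − 4 = 1, and the invariant factors of ∂_1 are all 1, so H_0 ≅ Z.
  H_1: rank ker ∂_1 − rank ∂_2 = (10 − 4) − 5 = 1, and the invariant factors of ∂_2 are all 1, so H_1 ≅ Z.
  H_2: rank ker ∂_2 − rank ∂_3 = (5 − 5) − 0 = 0, and there is no ∂_3, so H_2 ≅ 0.

As a check, the Euler characteristic is 5 − 10 + 5 = 0, which agrees with 1 − 1 + 0 = 0.

Hence the Betti numbers are b_0 = 1, b_1 = 1, b_2 = 0.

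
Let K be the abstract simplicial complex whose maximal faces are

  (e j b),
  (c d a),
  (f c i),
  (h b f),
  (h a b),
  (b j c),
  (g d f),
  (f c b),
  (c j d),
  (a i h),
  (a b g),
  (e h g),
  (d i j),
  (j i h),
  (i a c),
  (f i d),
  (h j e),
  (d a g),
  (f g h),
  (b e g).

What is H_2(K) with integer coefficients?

Order the vertices as a < b < c < d < e < f < g < h < i < j. Listing each simplex with vertices in this order, K has dimension 2 with simplices:

  0-simplices (10): a, b, c, d, e, f, g, h, i, j
  1-simplices (30): ab, ac, ad, ag, ah, ai, bc, be, bf, bg, bh, bj, cd, cf, ci, cj, df, dg, di, dj, eg, eh, ej, fg, fh, fi, gh, hi, hj, ij
  2-simplices (20): abg, abh, acd, aci, adg, ahi, bcf, bcj, beg, bej, bfh, cdj, cfi, dfg, dfi, dij, egh, ehj, fgh, hij

giving chain groups C_0 ≅ Z^10, C_1 ≅ Z^30, C_2 ≅ Z^20.

Boundary ∂_1: C_1 → C_0 maps an edge to its endpoints' difference, ∂[p,q] = q − p. For instance
  ∂gh = h − g.
As a 10×30 matrix over Z this has rank 9, with invariant factors (1,1,1,1,1,1,1,1,1).

Boundary ∂_2: C_2 → C_1 acts by ∂[p,q,r] = [q,r] − [p,r] + [p,q]. For instance
  ∂ahi = hi − ai + ah,
  ∂dij = ij − dj + di.
As a 30×20 matrix over Z this has rank 20, with invariant factors (1,1,1,1,1,1,1,1,1,1,1,1,1,1,1,1,1,1,1,2).

Computing H_k = (kernel of ∂_k) / (image of ∂_{k+1}):

  H_2: rank ker ∂_2 − rank ∂_3 = (20 − 20) − 0 = 0, and there is no ∂_3, so H_2 ≅ 0.

(K is a triangulation of the Klein bottle.)

H_2 = 0.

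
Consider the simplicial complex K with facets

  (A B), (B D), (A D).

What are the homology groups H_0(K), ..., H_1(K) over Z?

H_0 ≅ Z,  H_1 ≅ Z.

Take the total order A < B < D on the vertex set. Then K (dimension 1) consists of the simplices:

  0-simplices (3): A, B, D
  1-simplices (3): AB, AD, BD

giving chain groups C_0 ≅ Z^3, C_1 ≅ Z^3.

The boundary map ∂_1: C_1 → C_0 sends each edge [p,q] (with p < q) to q − p.
The resulting 3×3 matrix has rank 2, and its Smith normal form has invariant factors (1,1).

Computing H_k = (kernel of ∂_k) / (image of ∂_{k+1}):

  H_0: rank C_0 − rank ∂_1 = 3 − 2 = 1, and the invariant factors of ∂_1 are all 1, so H_0 = Z.
  H_1: rank ker ∂_1 − rank ∂_2 = (3 − 2) − 0 = 1, and there is no ∂_2, so H_1 = Z.

(K is a triangulation of the circle S^1.)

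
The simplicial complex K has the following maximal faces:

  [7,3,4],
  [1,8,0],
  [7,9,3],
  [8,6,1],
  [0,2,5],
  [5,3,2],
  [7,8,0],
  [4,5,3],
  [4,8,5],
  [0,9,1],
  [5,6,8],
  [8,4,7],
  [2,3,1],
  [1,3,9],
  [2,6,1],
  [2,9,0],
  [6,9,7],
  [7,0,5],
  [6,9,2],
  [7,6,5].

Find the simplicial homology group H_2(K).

H_2 ≅ 0.

We work with the vertex ordering 0 < 1 < 2 < 3 < 4 < 5 < 6 < 7 < 8 < 9. The simplices of K, each written with vertices in increasing order, are:

  0-simplices (10): [0], [1], [2], [3], [4], [5], [6], [7], [8], [9]
  1-simplices (30): (30 of them)
  2-simplices (20): (20 of them)

giving chain groups C_0 ≅ Z^10, C_1 ≅ Z^30, C_2 ≅ Z^20.

The boundary map ∂_1: C_1 → C_0 is given by ∂[p,q] = [q] − [p]. For instance
  ∂[3,4] = [4] − [3].
This gives a 10×30 integer matrix of rank 9; reducing to Smith normal form yields diagonal entries (1,1,1,1,1,1,1,1,1).

Boundary ∂_2: C_2 → C_1 acts by ∂[p,q,r] = [q,r] − [p,r] + [p,q]. For instance
  ∂[4,7,8] = [7,8] − [4,8] + [4,7],
  ∂[0,1,9] = [1,9] − [0,9] + [0,1].
The resulting 30×20 matrix has rank 20, and its Smith normal form has invariant factors (1,1,1,1,1,1,1,1,1,1,1,1,1,1,1,1,1,1,1,2).

Now H_k = ker ∂_k / im ∂_{k+1}, so:

  H_2: rank ker ∂_2 − rank ∂_3 = (20 − 20) − 0 = 0, and there is no ∂_3, so H_2 = 0.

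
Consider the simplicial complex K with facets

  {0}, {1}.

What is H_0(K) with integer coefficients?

H_0 ≅ Z^2.

K has 2 vertices.
rank ∂_0 = 0, rank ∂_1 = 0 ⇒ b_0 = 2 − 0 − 0 = 2. So H_0 ≅ Z^2.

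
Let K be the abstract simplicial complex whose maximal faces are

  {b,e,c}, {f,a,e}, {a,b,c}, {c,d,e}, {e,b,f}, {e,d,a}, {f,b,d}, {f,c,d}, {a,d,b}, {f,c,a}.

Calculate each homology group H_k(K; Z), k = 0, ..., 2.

H_0 ≅ Z,  H_1 ≅ Z/2,  H_2 = 0.

K has 6 vertices, 15 edges, 10 triangles.
rank ∂_0 = 0, rank ∂_1 = 5 ⇒ b_0 = 6 − 0 − 5 = 1; all invariant factors of ∂_1 are 1 so no torsion. So H_0 ≅ Z.
rank ∂_1 = 5, rank ∂_2 = 10 ⇒ b_1 = 15 − 5 − 10 = 0; ∂_2 has invariant factor(s) [2] giving torsion. So H_1 ≅ Z/2.
rank ∂_2 = 10, rank ∂_3 = 0 ⇒ b_2 = 10 − 10 − 0 = 0. So H_2 ≅ 0.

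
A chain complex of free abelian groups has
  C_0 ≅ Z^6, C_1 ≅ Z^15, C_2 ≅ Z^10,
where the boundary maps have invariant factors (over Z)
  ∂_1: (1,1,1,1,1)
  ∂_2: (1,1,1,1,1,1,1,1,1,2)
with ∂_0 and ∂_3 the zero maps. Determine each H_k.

H_0 ≅ Z,  H_1 ≅ Z/2,  H_2 = 0.

H_0: b_0 = 6 − 0 − 5 = 1; torsion from ∂_1 factors > 1: none. So H_0 ≅ Z.
H_1: b_1 = 15 − 5 − 10 = 0; torsion from ∂_2 factors > 1: [2]. So H_1 ≅ Z/2.
H_2: b_2 = 10 − 10 − 0 = 0; torsion from ∂_3 factors > 1: none. So H_2 ≅ 0.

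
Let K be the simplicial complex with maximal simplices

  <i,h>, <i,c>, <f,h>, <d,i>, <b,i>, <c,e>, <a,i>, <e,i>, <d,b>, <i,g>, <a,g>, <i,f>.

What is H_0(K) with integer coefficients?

Order the vertices as a < b < c < d < e < f < g < h < i. Listing each simplex with vertices in this order, K has dimension 1 with simplices:

  0-simplices (9): a, b, c, d, e, f, g, h, i
  1-simplices (12): ag, ai, bd, bi, ce, ci, di, ei, fh, fi, gi, hi

Hence C_0 ≅ Z^9, C_1 ≅ Z^12.

∂_1: C_1 → C_0 is given by ∂[p,q] = [q] − [p]. For instance
  ∂ag = g − a.
As a 9×12 matrix over Z this has rank 8, with invariant factors (1,1,1,1,1,1,1,1).

Reading off H_k = ker ∂_k / im ∂_{k+1}:

  H_0: rank C_0 − rank ∂_1 = 9 − 8 = 1, and the invariant factors of ∂_1 are all 1, so H_0 = Z.

(K is a triangulation of a wedge of 4 circles.)

H_0 ≅ Z.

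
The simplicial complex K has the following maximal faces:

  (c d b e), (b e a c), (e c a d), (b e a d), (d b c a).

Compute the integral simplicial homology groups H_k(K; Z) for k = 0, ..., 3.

H_0 = Z,  H_1 = 0,  H_2 = 0,  H_3 = Z.

K has 5 vertices, 10 edges, 10 triangles, 5 3-simplices.
rank ∂_0 = 0, rank ∂_1 = 4 ⇒ b_0 = 5 − 0 − 4 = 1; all invariant factors of ∂_1 are 1 so no torsion. So H_0 ≅ Z.
rank ∂_1 = 4, rank ∂_2 = 6 ⇒ b_1 = 10 − 4 − 6 = 0; all invariant factors of ∂_2 are 1 so no torsion. So H_1 ≅ 0.
rank ∂_2 = 6, rank ∂_3 = 4 ⇒ b_2 = 10 − 6 − 4 = 0; all invariant factors of ∂_3 are 1 so no torsion. So H_2 ≅ 0.
rank ∂_3 = 4, rank ∂_4 = 0 ⇒ b_3 = 5 − 4 − 0 = 1. So H_3 ≅ Z.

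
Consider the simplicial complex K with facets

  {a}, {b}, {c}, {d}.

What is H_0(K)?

H_0 ≅ Z^4.

We work with the vertex ordering a < b < c < d. The simplices of K, each written with vertices in increasing order, are:

  0-simplices (4): a, b, c, d

Hence C_0 ≅ Z^4.

From H_k ≅ ker(∂_k) / im(∂_{k+1}) we obtain:

  H_0: rank C_0 − rank ∂_1 = 4 − 0 = 4, and there is no ∂_1, so H_0 = Z^4.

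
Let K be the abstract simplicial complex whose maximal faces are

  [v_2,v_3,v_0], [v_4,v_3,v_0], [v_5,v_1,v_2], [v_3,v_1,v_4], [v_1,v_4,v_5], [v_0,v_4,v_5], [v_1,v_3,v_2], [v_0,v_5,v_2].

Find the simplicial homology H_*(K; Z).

Take the total order v_0 < v_1 < v_2 < v_3 < v_4 < v_5 on the vertex set. Then K (dimension 2) consists of the simplices:

  0-simplices (6): [v_0], [v_1], [v_2], [v_3], [v_4], [v_5]
  1-simplices (12): [v_0,v_2], [v_0,v_3], [v_0,v_4], [v_0,v_5], [v_1,v_2], [v_1,v_3], [v_1,v_4], [v_1,v_5], [v_2,v_3], [v_2,v_5], [v_3,v_4], [v_4,v_5]
  2-simplices (8): [v_0,v_2,v_3], [v_0,v_2,v_5], [v_0,v_3,v_4], [v_0,v_4,v_5], [v_1,v_2,v_3], [v_1,v_2,v_5], [v_1,v_3,v_4], [v_1,v_4,v_5]

Hence C_0 ≅ Z^6, C_1 ≅ Z^12, C_2 ≅ Z^8.

Boundary ∂_1: C_1 → C_0 is given by ∂[p,q] = [q] − [p]. For instance
  ∂[v_1,v_4] = [v_4] − [v_1].
The 6×12 boundary matrix has rank 5 and Smith normal form diag(1,1,1,1,1).

∂_2: C_2 → C_1 sends each 2-simplex [p,q,r] to [q,r] − [p,r] + [p,q]. For instance
  ∂[v_0,v_4,v_5] = [v_4,v_5] − [v_0,v_5] + [v_0,v_4],
  ∂[v_1,v_4,v_5] = [v_4,v_5] − [v_1,v_5] + [v_1,v_4].
The 12×8 boundary matrix has rank 7 and Smith normal form diag(1,1,1,1,1,1,1).

From H_k ≅ ker(∂_k) / im(∂_{k+1}) we obtain:

  H_0: rank C_0 − rank ∂_1 = 6 − 5 = 1, and the invariant factors of ∂_1 are all 1, so H_0 = Z.
  H_1: rank ker ∂_1 − rank ∂_2 = (12 − 5) − 7 = 0, and the invariant factors of ∂_2 are all 1, so H_1 = 0.
  H_2: rank ker ∂_2 − rank ∂_3 = (8 − 7) − 0 = 1, and there is no ∂_3, so H_2 = Z.

H_0 = Z,  H_1 = 0,  H_2 = Z.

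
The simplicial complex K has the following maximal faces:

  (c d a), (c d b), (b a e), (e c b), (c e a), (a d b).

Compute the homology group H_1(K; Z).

We work with the vertex ordering a < b < c < d < e. The simplices of K, each written with vertices in increasing order, are:

  0-simplices (5): a, b, c, d, e
  1-simplices (9): ab, ac, ad, ae, bc, bd, be, cd, ce
  2-simplices (6): abd, abe, acd, ace, bcd, bce

giving chain groups C_0 ≅ Z^5, C_1 ≅ Z^9, C_2 ≅ Z^6.

Boundary ∂_1: C_1 → C_0 maps an edge to its endpoints' difference, ∂[p,q] = q − p.
The 5×9 boundary matrix has rank 4 and Smith normal form diag(1,1,1,1).

The boundary map ∂_2: C_2 → C_1 acts by ∂[p,q,r] = [q,r] − [p,r] + [p,q]. For instance
  ∂acd = cd − ad + ac,
  ∂bce = ce − be + bc.
The resulting 9×6 matrix has rank 5, and its Smith normal form has invariant factors (1,1,1,1,1).

Reading off H_k = ker ∂_k / im ∂_{k+1}:

  H_1: rank ker ∂_1 − rank ∂_2 = (9 − 4) − 5 = 0, and the invariant factors of ∂_2 are all 1, so H_1 = 0.

H_1 ≅ 0.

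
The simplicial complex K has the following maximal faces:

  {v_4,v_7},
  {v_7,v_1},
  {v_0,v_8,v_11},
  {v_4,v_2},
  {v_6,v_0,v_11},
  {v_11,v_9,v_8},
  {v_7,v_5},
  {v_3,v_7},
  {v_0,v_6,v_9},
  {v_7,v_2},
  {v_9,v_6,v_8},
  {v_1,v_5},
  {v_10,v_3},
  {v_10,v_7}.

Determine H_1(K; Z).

H_1 = Z^4.

K has 12 vertices, 19 edges, 5 triangles.
rank ∂_1 = 10, rank ∂_2 = 5 ⇒ b_1 = 19 − 10 − 5 = 4; all invariant factors of ∂_2 are 1 so no torsion. So H_1 = Z^4.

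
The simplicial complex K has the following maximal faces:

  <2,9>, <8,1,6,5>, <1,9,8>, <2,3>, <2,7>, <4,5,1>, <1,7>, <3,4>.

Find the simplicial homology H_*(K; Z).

Order the vertices as 1 < 2 < 3 < 4 < 5 < 6 < 7 < 8 < 9. Listing each simplex with vertices in this order, K has dimension 3 with simplices:

  0-simplices (9): [1], [2], [3], [4], [5], [6], [7], [8], [9]
  1-simplices (15): [1,4], [1,5], [1,6], [1,7], [1,8], [1,9], [2,3], [2,7], [2,9], [3,4], [4,5], [5,6], [5,8], [6,8], [8,9]
  2-simplices (6): [1,4,5], [1,5,6], [1,5,8], [1,6,8], [1,8,9], [5,6,8]
  3-simplices (1): [1,5,6,8]

Hence C_0 ≅ Z^9, C_1 ≅ Z^15, C_2 ≅ Z^6, C_3 ≅ Z^1.

The boundary map ∂_1: C_1 → C_0 maps an edge to its endpoints' difference, ∂[p,q] = q − p. For instance
  ∂[1,5] = [5] − [1].
As a 9×15 matrix over Z this has rank 8, with invariant factors (1,1,1,1,1,1,1,1).

The boundary map ∂_2: C_2 → C_1 sends each 2-simplex [p,q,r] to [q,r] − [p,r] + [p,q]. For instance
  ∂[1,8,9] = [8,9] − [1,9] + [1,8],
  ∂[1,5,8] = [5,8] − [1,8] + [1,5].
This gives a 15×6 integer matrix of rank 5; reducing to Smith normal form yields diagonal entries (1,1,1,1,1).

Boundary ∂_3: C_3 → C_2 sends each 3-simplex σ to the alternating sum Σ_i (−1)^i (σ with its i-th vertex removed). For instance
  ∂[1,5,6,8] = [5,6,8] − [1,6,8] + [1,5,8] − [1,5,6].
This gives a 6×1 integer matrix of rank 1; reducing to Smith normal form yields diagonal entries (1).

From H_k ≅ ker(∂_k) / im(∂_{k+1}) we obtain:

  H_0: rank C_0 − rank ∂_1 = 9 − 8 = 1, and the invariant factors of ∂_1 are all 1, so H_0 ≅ Z.
  H_1: rank ker ∂_1 − rank ∂_2 = (15 − 8) − 5 = 2, and the invariant factors of ∂_2 are all 1, so H_1 ≅ Z^2.
  H_2: rank ker ∂_2 − rank ∂_3 = (6 − 5) − 1 = 0, and the invariant factors of ∂_3 are all 1, so H_2 ≅ 0.
  H_3: rank ker ∂_3 − rank ∂_4 = (1 − 1) − 0 = 0, and there is no ∂_4, so H_3 ≅ 0.

H_0 = Z,  H_1 = Z^2,  H_2 = 0,  H_3 = 0.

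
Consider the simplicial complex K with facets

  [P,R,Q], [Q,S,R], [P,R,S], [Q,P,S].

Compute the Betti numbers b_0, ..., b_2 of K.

b_0 = 1, b_1 = 0, b_2 = 1.

K has 4 vertices, 6 edges, 4 triangles.
rank ∂_0 = 0, rank ∂_1 = 3 ⇒ b_0 = 4 − 0 − 3 = 1; all invariant factors of ∂_1 are 1 so no torsion. So H_0 ≅ Z.
rank ∂_1 = 3, rank ∂_2 = 3 ⇒ b_1 = 6 − 3 − 3 = 0; all invariant factors of ∂_2 are 1 so no torsion. So H_1 ≅ 0.
rank ∂_2 = 3, rank ∂_3 = 0 ⇒ b_2 = 4 − 3 − 0 = 1. So H_2 ≅ Z.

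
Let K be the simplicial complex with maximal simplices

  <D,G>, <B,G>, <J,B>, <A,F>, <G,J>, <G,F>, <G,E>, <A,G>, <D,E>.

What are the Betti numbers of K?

Fix the vertex order A < B < D < E < F < G < J and write every simplex with vertices in increasing order. Then dim K = 1 and the simplices of K are:

  0-simplices (7): A, B, D, E, F, G, J
  1-simplices (9): AF, AG, BG, BJ, DE, DG, EG, FG, GJ

so the chain groups are C_0 ≅ Z^7, C_1 ≅ Z^9.

The boundary map ∂_1: C_1 → C_0 is given by ∂[p,q] = [q] − [p].
This gives a 7×9 integer matrix of rank 6; reducing to Smith normal form yields diagonal entries (1,1,1,1,1,1).

Now H_k = ker ∂_k / im ∂_{k+1}, so:

  H_0: rank C_0 − rank ∂_1 = 7 − 6 = 1, and the invariant factors of ∂_1 are all 1, so H_0 ≅ Z.
  H_1: rank ker ∂_1 − rank ∂_2 = (9 − 6) − 0 = 3, and there is no ∂_2, so H_1 ≅ Z^3.

Hence the Betti numbers are b_0 = 1, b_1 = 3.

b_0 = 1, b_1 = 3.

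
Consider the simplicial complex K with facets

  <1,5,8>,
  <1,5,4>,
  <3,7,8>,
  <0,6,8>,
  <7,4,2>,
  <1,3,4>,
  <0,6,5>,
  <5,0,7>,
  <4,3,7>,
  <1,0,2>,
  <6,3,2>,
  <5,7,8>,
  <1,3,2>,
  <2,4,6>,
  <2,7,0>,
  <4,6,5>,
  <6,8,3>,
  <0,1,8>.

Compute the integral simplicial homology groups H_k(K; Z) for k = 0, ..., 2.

K has 9 vertices, 27 edges, 18 triangles.
rank ∂_0 = 0, rank ∂_1 = 8 ⇒ b_0 = 9 − 0 − 8 = 1; all invariant factors of ∂_1 are 1 so no torsion. So H_0 = Z.
rank ∂_1 = 8, rank ∂_2 = 18 ⇒ b_1 = 27 − 8 − 18 = 1; ∂_2 has invariant factor(s) [2] giving torsion. So H_1 = Z × Z/2.
rank ∂_2 = 18, rank ∂_3 = 0 ⇒ b_2 = 18 − 18 − 0 = 0. So H_2 = 0.

H_0 = Z,  H_1 = Z × Z/2,  H_2 = 0.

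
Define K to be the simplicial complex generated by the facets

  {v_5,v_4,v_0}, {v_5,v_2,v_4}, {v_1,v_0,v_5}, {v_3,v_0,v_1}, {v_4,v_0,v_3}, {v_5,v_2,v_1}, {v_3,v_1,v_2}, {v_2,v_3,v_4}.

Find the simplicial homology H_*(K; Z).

H_0 = Z,  H_1 = 0,  H_2 = Z.

Take the total order v_0 < v_1 < v_2 < v_3 < v_4 < v_5 on the vertex set. Then K (dimension 2) consists of the simplices:

  0-simplices (6): [v_0], [v_1], [v_2], [v_3], [v_4], [v_5]
  1-simplices (12): [v_0,v_1], [v_0,v_3], [v_0,v_4], [v_0,v_5], [v_1,v_2], [v_1,v_3], [v_1,v_5], [v_2,v_3], [v_2,v_4], [v_2,v_5], [v_3,v_4], [v_4,v_5]
  2-simplices (8): [v_0,v_1,v_3], [v_0,v_1,v_5], [v_0,v_3,v_4], [v_0,v_4,v_5], [v_1,v_2,v_3], [v_1,v_2,v_5], [v_2,v_3,v_4], [v_2,v_4,v_5]

giving chain groups C_0 ≅ Z^6, C_1 ≅ Z^12, C_2 ≅ Z^8.

The boundary map ∂_1: C_1 → C_0 sends each edge [p,q] (with p < q) to q − p.
The resulting 6×12 matrix has rank 5, and its Smith normal form has invariant factors (1,1,1,1,1).

The boundary map ∂_2: C_2 → C_1 sends each 2-simplex [p,q,r] to [q,r] − [p,r] + [p,q]. For instance
  ∂[v_1,v_2,v_5] = [v_2,v_5] − [v_1,v_5] + [v_1,v_2],
  ∂[v_0,v_1,v_5] = [v_1,v_5] − [v_0,v_5] + [v_0,v_1].
As a 12×8 matrix over Z this has rank 7, with invariant factors (1,1,1,1,1,1,1).

Now H_k = ker ∂_k / im ∂_{k+1}, so:

  H_0: rank C_0 − rank ∂_1 = 6 − 5 = 1, and the invariant factors of ∂_1 are all 1, so H_0 ≅ Z.
  H_1: rank ker ∂_1 − rank ∂_2 = (12 − 5) − 7 = 0, and the invariant factors of ∂_2 are all 1, so H_1 ≅ 0.
  H_2: rank ker ∂_2 − rank ∂_3 = (8 − 7) − 0 = 1, and there is no ∂_3, so H_2 ≅ Z.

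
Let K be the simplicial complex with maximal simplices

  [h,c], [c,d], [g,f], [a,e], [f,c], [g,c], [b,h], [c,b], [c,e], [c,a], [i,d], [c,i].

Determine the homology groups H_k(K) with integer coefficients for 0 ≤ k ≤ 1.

H_0 = Z,  H_1 = Z^4.

We work with the vertex ordering a < b < c < d < e < f < g < h < i. The simplices of K, each written with vertices in increasing order, are:

  0-simplices (9): a, b, c, d, e, f, g, h, i
  1-simplices (12): ac, ae, bc, bh, cd, ce, cf, cg, ch, ci, di, fg

so the chain groups are C_0 ≅ Z^9, C_1 ≅ Z^12.

∂_1: C_1 → C_0 sends each edge [p,q] (with p < q) to q − p. For instance
  ∂ae = e − a.
As a 9×12 matrix over Z this has rank 8, with invariant factors (1,1,1,1,1,1,1,1).

From H_k ≅ ker(∂_k) / im(∂_{k+1}) we obtain:

  H_0: rank C_0 − rank ∂_1 = 9 − 8 = 1, and the invariant factors of ∂_1 are all 1, so H_0 = Z.
  H_1: rank ker ∂_1 − rank ∂_2 = (12 − 8) − 0 = 4, and there is no ∂_2, so H_1 = Z^4.

As a check, the Euler characteristic is 9 − 12 = -3, which agrees with 1 − 4 = -3.
(K is a triangulation of a wedge of 4 circles.)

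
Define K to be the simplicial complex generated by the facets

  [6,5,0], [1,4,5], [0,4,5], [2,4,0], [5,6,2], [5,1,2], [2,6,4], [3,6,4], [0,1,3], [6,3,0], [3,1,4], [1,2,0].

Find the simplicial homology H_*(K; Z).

Fix the vertex order 0 < 1 < 2 < 3 < 4 < 5 < 6 and write every simplex with vertices in increasing order. Then dim K = 2 and the simplices of K are:

  0-simplices (7): [0], [1], [2], [3], [4], [5], [6]
  1-simplices (18): [0,1], [0,2], [0,3], [0,4], [0,5], [0,6], [1,2], [1,3], [1,4], [1,5], [2,4], [2,5], [2,6], [3,4], [3,6], [4,5], [4,6], [5,6]
  2-simplices (12): [0,1,2], [0,1,3], [0,2,4], [0,3,6], [0,4,5], [0,5,6], [1,2,5], [1,3,4], [1,4,5], [2,4,6], [2,5,6], [3,4,6]

so the chain groups are C_0 ≅ Z^7, C_1 ≅ Z^18, C_2 ≅ Z^12.

The boundary map ∂_1: C_1 → C_0 maps an edge to its endpoints' difference, ∂[p,q] = q − p.
The 7×18 boundary matrix has rank 6 and Smith normal form diag(1,1,1,1,1,1).

∂_2: C_2 → C_1 sends each 2-simplex [p,q,r] to [q,r] − [p,r] + [p,q]. For instance
  ∂[0,5,6] = [5,6] − [0,6] + [0,5],
  ∂[0,1,2] = [1,2] − [0,2] + [0,1].
The resulting 18×12 matrix has rank 12, and its Smith normal form has invariant factors (1,1,1,1,1,1,1,1,1,1,1,2).

Reading off H_k = ker ∂_k / im ∂_{k+1}:

  H_0: rank C_0 − rank ∂_1 = 7 − 6 = 1, and the invariant factors of ∂_1 are all 1, so H_0 ≅ Z.
  H_1: rank ker ∂_1 − rank ∂_2 = (18 − 6) − 12 = 0, and ∂_2 has invariant factor 2 > 1, so H_1 ≅ Z/2.
  H_2: rank ker ∂_2 − rank ∂_3 = (12 − 12) − 0 = 0, and there is no ∂_3, so H_2 ≅ 0.

As a check, the Euler characteristic is 7 − 18 + 12 = 1, which agrees with 1 − 0 + 0 = 1.
(K is a triangulation of the real projective plane RP^2.)

H_0 ≅ Z,  H_1 ≅ Z/2,  H_2 = 0.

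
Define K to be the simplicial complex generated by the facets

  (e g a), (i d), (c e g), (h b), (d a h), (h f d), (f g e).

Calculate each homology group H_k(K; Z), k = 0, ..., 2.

Fix the vertex order a < b < c < d < e < f < g < h < i and write every simplex with vertices in increasing order. Then dim K = 2 and the simplices of K are:

  0-simplices (9): a, b, c, d, e, f, g, h, i
  1-simplices (14): ad, ae, ag, ah, bh, ce, cg, df, dh, di, ef, eg, fg, fh
  2-simplices (5): adh, aeg, ceg, dfh, efg

giving chain groups C_0 ≅ Z^9, C_1 ≅ Z^14, C_2 ≅ Z^5.

The boundary map ∂_1: C_1 → C_0 maps an edge to its endpoints' difference, ∂[p,q] = q − p. For instance
  ∂ad = d − a.
As a 9×14 matrix over Z this has rank 8, with invariant factors (1,1,1,1,1,1,1,1).

The boundary map ∂_2: C_2 → C_1 sends each 2-simplex [p,q,r] to [q,r] − [p,r] + [p,q]. For instance
  ∂adh = dh − ah + ad,
  ∂dfh = fh − dh + df.
The resulting 14×5 matrix has rank 5, and its Smith normal form has invariant factors (1,1,1,1,1).

From H_k ≅ ker(∂_k) / im(∂_{k+1}) we obtain:

  H_0: rank C_0 − rank ∂_1 = 9 − 8 = 1, and the invariant factors of ∂_1 are all 1, so H_0 ≅ Z.
  H_1: rank ker ∂_1 − rank ∂_2 = (14 − 8) − 5 = 1, and the invariant factors of ∂_2 are all 1, so H_1 ≅ Z.
  H_2: rank ker ∂_2 − rank ∂_3 = (5 − 5) − 0 = 0, and there is no ∂_3, so H_2 ≅ 0.

As a check, the Euler characteristic is 9 − 14 + 5 = 0, which agrees with 1 − 1 + 0 = 0.

H_0 ≅ Z,  H_1 ≅ Z,  H_2 = 0.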